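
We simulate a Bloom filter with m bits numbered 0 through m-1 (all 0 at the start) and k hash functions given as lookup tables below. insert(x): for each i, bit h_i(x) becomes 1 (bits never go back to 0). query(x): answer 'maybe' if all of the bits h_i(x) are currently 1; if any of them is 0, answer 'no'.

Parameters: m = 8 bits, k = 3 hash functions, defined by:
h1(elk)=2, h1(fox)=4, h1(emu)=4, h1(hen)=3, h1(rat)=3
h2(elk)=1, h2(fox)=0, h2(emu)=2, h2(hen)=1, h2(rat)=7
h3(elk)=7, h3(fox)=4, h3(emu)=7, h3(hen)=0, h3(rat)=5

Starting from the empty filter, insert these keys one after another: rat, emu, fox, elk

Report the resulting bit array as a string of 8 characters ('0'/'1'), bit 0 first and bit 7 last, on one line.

Answer: 11111101

Derivation:
Start: bits=00000000
After insert 'rat': sets bits 3 5 7 -> bits=00010101
After insert 'emu': sets bits 2 4 7 -> bits=00111101
After insert 'fox': sets bits 0 4 -> bits=10111101
After insert 'elk': sets bits 1 2 7 -> bits=11111101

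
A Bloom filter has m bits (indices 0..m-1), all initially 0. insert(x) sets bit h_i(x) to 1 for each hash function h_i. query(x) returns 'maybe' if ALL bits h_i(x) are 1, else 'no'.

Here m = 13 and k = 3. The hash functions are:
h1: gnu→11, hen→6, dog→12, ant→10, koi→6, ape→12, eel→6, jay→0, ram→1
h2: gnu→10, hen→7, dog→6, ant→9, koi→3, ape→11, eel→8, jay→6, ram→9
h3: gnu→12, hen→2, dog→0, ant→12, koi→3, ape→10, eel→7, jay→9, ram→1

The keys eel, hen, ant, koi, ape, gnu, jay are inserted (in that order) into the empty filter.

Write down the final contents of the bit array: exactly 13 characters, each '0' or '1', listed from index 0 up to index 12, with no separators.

Answer: 1011001111111

Derivation:
Start: bits=0000000000000
After insert 'eel': sets bits 6 7 8 -> bits=0000001110000
After insert 'hen': sets bits 2 6 7 -> bits=0010001110000
After insert 'ant': sets bits 9 10 12 -> bits=0010001111101
After insert 'koi': sets bits 3 6 -> bits=0011001111101
After insert 'ape': sets bits 10 11 12 -> bits=0011001111111
After insert 'gnu': sets bits 10 11 12 -> bits=0011001111111
After insert 'jay': sets bits 0 6 9 -> bits=1011001111111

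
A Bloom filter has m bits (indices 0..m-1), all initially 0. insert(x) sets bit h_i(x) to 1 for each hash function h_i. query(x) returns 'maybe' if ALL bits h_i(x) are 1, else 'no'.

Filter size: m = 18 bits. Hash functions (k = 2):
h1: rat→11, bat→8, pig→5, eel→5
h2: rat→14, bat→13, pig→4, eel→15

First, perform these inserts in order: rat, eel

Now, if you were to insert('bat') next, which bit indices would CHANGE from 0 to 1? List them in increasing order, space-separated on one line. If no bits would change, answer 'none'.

Start: bits=000000000000000000
After insert 'rat': sets bits 11 14 -> bits=000000000001001000
After insert 'eel': sets bits 5 15 -> bits=000001000001001100
insert 'bat' would touch bits 8 13; currently bit8=0, bit13=0
Bits that are 0 among those (would change 0->1): 8 13

Answer: 8 13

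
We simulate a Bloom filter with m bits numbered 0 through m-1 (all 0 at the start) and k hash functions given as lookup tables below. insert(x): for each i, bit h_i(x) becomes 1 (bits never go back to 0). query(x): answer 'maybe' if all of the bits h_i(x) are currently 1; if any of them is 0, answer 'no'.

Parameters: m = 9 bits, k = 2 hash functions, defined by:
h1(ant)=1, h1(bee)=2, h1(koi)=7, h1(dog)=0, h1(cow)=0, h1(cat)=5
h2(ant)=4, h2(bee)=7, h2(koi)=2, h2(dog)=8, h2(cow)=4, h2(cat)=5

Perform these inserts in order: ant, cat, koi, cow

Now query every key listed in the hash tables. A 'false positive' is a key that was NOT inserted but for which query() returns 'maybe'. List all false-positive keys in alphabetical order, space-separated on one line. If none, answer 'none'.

Start: bits=000000000
After insert 'ant': sets bits 1 4 -> bits=010010000
After insert 'cat': sets bits 5 -> bits=010011000
After insert 'koi': sets bits 2 7 -> bits=011011010
After insert 'cow': sets bits 0 4 -> bits=111011010
Not inserted: bee dog — query each against bits=111011010:
query bee: checks bit2=1, bit7=1 (all 1) -> maybe => FALSE POSITIVE
query dog: checks bit0=1, bit8=0 (has a 0) -> no => not a false positive
False positives (alphabetical): bee

Answer: bee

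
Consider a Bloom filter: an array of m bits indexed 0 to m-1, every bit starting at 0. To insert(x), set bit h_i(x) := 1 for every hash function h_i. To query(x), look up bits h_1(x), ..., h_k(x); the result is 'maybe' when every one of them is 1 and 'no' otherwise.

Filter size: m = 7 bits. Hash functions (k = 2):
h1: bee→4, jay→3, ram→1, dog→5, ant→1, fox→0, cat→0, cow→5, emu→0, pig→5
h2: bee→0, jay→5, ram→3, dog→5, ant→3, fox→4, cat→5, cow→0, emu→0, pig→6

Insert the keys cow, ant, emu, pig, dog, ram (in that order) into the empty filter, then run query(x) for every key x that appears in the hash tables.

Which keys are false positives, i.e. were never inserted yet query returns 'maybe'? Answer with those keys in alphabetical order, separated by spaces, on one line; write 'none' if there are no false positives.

Answer: cat jay

Derivation:
Start: bits=0000000
After insert 'cow': sets bits 0 5 -> bits=1000010
After insert 'ant': sets bits 1 3 -> bits=1101010
After insert 'emu': sets bits 0 -> bits=1101010
After insert 'pig': sets bits 5 6 -> bits=1101011
After insert 'dog': sets bits 5 -> bits=1101011
After insert 'ram': sets bits 1 3 -> bits=1101011
Not inserted: bee cat fox jay — query each against bits=1101011:
query bee: checks bit0=1, bit4=0 (has a 0) -> no => not a false positive
query cat: checks bit0=1, bit5=1 (all 1) -> maybe => FALSE POSITIVE
query fox: checks bit0=1, bit4=0 (has a 0) -> no => not a false positive
query jay: checks bit3=1, bit5=1 (all 1) -> maybe => FALSE POSITIVE
False positives (alphabetical): cat jay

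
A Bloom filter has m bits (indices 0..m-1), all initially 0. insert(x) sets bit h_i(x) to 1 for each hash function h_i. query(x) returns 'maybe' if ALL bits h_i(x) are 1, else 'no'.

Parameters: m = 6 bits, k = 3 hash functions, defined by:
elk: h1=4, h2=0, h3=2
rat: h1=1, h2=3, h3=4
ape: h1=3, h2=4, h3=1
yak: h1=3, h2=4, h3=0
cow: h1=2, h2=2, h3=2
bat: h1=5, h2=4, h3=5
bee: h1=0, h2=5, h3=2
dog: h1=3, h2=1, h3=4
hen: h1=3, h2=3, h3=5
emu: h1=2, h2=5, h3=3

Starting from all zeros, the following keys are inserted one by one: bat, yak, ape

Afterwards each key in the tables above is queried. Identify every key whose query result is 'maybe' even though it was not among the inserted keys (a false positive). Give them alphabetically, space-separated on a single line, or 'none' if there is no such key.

Answer: dog hen rat

Derivation:
Start: bits=000000
After insert 'bat': sets bits 4 5 -> bits=000011
After insert 'yak': sets bits 0 3 4 -> bits=100111
After insert 'ape': sets bits 1 3 4 -> bits=110111
Not inserted: bee cow dog elk emu hen rat — query each against bits=110111:
query bee: checks bit0=1, bit2=0, bit5=1 (has a 0) -> no => not a false positive
query cow: checks bit2=0 (has a 0) -> no => not a false positive
query dog: checks bit1=1, bit3=1, bit4=1 (all 1) -> maybe => FALSE POSITIVE
query elk: checks bit0=1, bit2=0, bit4=1 (has a 0) -> no => not a false positive
query emu: checks bit2=0, bit3=1, bit5=1 (has a 0) -> no => not a false positive
query hen: checks bit3=1, bit5=1 (all 1) -> maybe => FALSE POSITIVE
query rat: checks bit1=1, bit3=1, bit4=1 (all 1) -> maybe => FALSE POSITIVE
False positives (alphabetical): dog hen rat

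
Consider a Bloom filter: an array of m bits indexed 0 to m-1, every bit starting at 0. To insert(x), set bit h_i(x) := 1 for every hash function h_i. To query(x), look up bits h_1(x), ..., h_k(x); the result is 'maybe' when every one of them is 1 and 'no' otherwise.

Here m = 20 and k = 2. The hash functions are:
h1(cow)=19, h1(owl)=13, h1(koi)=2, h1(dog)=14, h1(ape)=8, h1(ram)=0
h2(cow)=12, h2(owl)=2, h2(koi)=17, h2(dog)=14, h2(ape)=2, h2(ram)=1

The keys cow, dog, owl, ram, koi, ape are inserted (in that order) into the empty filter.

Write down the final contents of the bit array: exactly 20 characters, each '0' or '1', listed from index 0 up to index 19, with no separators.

Start: bits=00000000000000000000
After insert 'cow': sets bits 12 19 -> bits=00000000000010000001
After insert 'dog': sets bits 14 -> bits=00000000000010100001
After insert 'owl': sets bits 2 13 -> bits=00100000000011100001
After insert 'ram': sets bits 0 1 -> bits=11100000000011100001
After insert 'koi': sets bits 2 17 -> bits=11100000000011100101
After insert 'ape': sets bits 2 8 -> bits=11100000100011100101

Answer: 11100000100011100101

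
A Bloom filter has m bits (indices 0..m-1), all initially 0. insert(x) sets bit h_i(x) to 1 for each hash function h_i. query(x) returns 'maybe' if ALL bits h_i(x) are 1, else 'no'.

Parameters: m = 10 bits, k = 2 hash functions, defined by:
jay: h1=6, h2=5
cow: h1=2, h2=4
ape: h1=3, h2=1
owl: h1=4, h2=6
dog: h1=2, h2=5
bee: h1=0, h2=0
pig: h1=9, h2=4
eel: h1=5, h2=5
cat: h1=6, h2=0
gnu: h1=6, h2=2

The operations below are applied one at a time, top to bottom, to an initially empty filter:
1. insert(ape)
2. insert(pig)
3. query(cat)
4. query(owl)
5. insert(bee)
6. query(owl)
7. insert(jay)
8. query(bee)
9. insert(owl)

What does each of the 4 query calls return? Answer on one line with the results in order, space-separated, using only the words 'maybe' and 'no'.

Answer: no no no maybe

Derivation:
Start: bits=0000000000
Op 1: insert ape -> sets bits 1 3 -> bits=0101000000
Op 2: insert pig -> sets bits 4 9 -> bits=0101100001
Op 3: query cat -> checks bit0=0, bit6=0 (has a 0) -> no
Op 4: query owl -> checks bit4=1, bit6=0 (has a 0) -> no
Op 5: insert bee -> sets bits 0 -> bits=1101100001
Op 6: query owl -> checks bit4=1, bit6=0 (has a 0) -> no
Op 7: insert jay -> sets bits 5 6 -> bits=1101111001
Op 8: query bee -> checks bit0=1 (all 1) -> maybe
Op 9: insert owl -> sets bits 4 6 -> bits=1101111001
Query results in order: no no no maybe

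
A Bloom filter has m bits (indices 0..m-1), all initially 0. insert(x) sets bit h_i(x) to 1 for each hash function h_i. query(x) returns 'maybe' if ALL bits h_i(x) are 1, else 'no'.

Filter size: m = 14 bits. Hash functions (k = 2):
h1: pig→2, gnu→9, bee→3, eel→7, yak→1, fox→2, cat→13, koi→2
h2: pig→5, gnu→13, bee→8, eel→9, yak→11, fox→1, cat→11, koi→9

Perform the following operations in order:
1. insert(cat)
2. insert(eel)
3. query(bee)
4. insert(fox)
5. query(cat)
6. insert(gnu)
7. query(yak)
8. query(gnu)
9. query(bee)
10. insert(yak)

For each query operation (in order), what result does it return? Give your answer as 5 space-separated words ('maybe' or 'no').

Start: bits=00000000000000
Op 1: insert cat -> sets bits 11 13 -> bits=00000000000101
Op 2: insert eel -> sets bits 7 9 -> bits=00000001010101
Op 3: query bee -> checks bit3=0, bit8=0 (has a 0) -> no
Op 4: insert fox -> sets bits 1 2 -> bits=01100001010101
Op 5: query cat -> checks bit11=1, bit13=1 (all 1) -> maybe
Op 6: insert gnu -> sets bits 9 13 -> bits=01100001010101
Op 7: query yak -> checks bit1=1, bit11=1 (all 1) -> maybe
Op 8: query gnu -> checks bit9=1, bit13=1 (all 1) -> maybe
Op 9: query bee -> checks bit3=0, bit8=0 (has a 0) -> no
Op 10: insert yak -> sets bits 1 11 -> bits=01100001010101
Query results in order: no maybe maybe maybe no

Answer: no maybe maybe maybe no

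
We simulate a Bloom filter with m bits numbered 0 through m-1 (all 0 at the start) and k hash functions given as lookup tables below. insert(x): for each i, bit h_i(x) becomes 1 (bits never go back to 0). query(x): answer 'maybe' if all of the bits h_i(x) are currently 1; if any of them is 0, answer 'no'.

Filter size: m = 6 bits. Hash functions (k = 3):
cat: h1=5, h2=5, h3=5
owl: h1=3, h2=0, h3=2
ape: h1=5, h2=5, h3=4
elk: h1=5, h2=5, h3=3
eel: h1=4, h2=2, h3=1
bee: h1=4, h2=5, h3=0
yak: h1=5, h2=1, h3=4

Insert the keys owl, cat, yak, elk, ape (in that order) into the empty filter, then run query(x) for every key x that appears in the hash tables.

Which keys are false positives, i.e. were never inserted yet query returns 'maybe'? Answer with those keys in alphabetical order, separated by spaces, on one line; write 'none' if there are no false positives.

Answer: bee eel

Derivation:
Start: bits=000000
After insert 'owl': sets bits 0 2 3 -> bits=101100
After insert 'cat': sets bits 5 -> bits=101101
After insert 'yak': sets bits 1 4 5 -> bits=111111
After insert 'elk': sets bits 3 5 -> bits=111111
After insert 'ape': sets bits 4 5 -> bits=111111
Not inserted: bee eel — query each against bits=111111:
query bee: checks bit0=1, bit4=1, bit5=1 (all 1) -> maybe => FALSE POSITIVE
query eel: checks bit1=1, bit2=1, bit4=1 (all 1) -> maybe => FALSE POSITIVE
False positives (alphabetical): bee eel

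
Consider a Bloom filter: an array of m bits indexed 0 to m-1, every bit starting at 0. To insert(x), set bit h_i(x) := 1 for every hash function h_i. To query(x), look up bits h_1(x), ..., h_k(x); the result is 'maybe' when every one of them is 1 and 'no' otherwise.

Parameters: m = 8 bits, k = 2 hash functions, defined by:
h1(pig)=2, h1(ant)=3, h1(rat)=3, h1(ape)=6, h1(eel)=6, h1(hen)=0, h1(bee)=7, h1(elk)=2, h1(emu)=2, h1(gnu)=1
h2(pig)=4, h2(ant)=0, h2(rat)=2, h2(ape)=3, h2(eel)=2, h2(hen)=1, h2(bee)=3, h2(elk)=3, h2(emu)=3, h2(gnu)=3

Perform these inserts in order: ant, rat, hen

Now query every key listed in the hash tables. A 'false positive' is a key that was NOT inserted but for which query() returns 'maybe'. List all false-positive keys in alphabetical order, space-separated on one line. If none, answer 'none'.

Answer: elk emu gnu

Derivation:
Start: bits=00000000
After insert 'ant': sets bits 0 3 -> bits=10010000
After insert 'rat': sets bits 2 3 -> bits=10110000
After insert 'hen': sets bits 0 1 -> bits=11110000
Not inserted: ape bee eel elk emu gnu pig — query each against bits=11110000:
query ape: checks bit3=1, bit6=0 (has a 0) -> no => not a false positive
query bee: checks bit3=1, bit7=0 (has a 0) -> no => not a false positive
query eel: checks bit2=1, bit6=0 (has a 0) -> no => not a false positive
query elk: checks bit2=1, bit3=1 (all 1) -> maybe => FALSE POSITIVE
query emu: checks bit2=1, bit3=1 (all 1) -> maybe => FALSE POSITIVE
query gnu: checks bit1=1, bit3=1 (all 1) -> maybe => FALSE POSITIVE
query pig: checks bit2=1, bit4=0 (has a 0) -> no => not a false positive
False positives (alphabetical): elk emu gnu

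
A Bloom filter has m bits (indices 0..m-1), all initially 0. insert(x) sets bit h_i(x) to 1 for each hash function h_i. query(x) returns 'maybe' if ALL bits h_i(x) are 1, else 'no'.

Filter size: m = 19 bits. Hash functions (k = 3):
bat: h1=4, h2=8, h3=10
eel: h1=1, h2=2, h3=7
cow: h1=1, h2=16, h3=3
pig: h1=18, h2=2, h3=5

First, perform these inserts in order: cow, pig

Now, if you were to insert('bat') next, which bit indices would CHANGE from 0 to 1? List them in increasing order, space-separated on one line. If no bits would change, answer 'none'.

Start: bits=0000000000000000000
After insert 'cow': sets bits 1 3 16 -> bits=0101000000000000100
After insert 'pig': sets bits 2 5 18 -> bits=0111010000000000101
insert 'bat' would touch bits 4 8 10; currently bit4=0, bit8=0, bit10=0
Bits that are 0 among those (would change 0->1): 4 8 10

Answer: 4 8 10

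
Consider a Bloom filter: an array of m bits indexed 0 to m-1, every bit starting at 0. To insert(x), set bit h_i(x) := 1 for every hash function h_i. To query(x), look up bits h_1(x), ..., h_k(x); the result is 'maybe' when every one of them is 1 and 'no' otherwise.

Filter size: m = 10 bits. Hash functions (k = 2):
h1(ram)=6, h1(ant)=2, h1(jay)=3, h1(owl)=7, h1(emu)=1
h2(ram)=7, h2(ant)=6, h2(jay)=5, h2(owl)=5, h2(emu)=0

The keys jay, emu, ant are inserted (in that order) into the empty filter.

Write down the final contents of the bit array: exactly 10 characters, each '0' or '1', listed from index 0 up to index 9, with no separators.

Start: bits=0000000000
After insert 'jay': sets bits 3 5 -> bits=0001010000
After insert 'emu': sets bits 0 1 -> bits=1101010000
After insert 'ant': sets bits 2 6 -> bits=1111011000

Answer: 1111011000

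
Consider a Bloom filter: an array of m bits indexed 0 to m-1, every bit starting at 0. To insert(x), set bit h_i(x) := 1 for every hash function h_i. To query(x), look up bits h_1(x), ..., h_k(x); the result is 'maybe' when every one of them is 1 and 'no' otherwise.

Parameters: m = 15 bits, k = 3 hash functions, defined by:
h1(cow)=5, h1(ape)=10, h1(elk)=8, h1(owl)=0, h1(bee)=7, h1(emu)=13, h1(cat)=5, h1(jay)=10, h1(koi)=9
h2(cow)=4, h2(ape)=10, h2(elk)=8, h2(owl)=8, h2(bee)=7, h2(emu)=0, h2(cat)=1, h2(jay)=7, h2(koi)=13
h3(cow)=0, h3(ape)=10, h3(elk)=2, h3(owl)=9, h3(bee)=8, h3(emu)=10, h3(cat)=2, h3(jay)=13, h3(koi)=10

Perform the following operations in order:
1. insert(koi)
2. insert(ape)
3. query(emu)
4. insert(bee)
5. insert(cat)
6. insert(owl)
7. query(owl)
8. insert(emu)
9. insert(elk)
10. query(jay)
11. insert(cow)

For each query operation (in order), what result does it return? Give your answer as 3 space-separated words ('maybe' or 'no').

Answer: no maybe maybe

Derivation:
Start: bits=000000000000000
Op 1: insert koi -> sets bits 9 10 13 -> bits=000000000110010
Op 2: insert ape -> sets bits 10 -> bits=000000000110010
Op 3: query emu -> checks bit0=0, bit10=1, bit13=1 (has a 0) -> no
Op 4: insert bee -> sets bits 7 8 -> bits=000000011110010
Op 5: insert cat -> sets bits 1 2 5 -> bits=011001011110010
Op 6: insert owl -> sets bits 0 8 9 -> bits=111001011110010
Op 7: query owl -> checks bit0=1, bit8=1, bit9=1 (all 1) -> maybe
Op 8: insert emu -> sets bits 0 10 13 -> bits=111001011110010
Op 9: insert elk -> sets bits 2 8 -> bits=111001011110010
Op 10: query jay -> checks bit7=1, bit10=1, bit13=1 (all 1) -> maybe
Op 11: insert cow -> sets bits 0 4 5 -> bits=111011011110010
Query results in order: no maybe maybe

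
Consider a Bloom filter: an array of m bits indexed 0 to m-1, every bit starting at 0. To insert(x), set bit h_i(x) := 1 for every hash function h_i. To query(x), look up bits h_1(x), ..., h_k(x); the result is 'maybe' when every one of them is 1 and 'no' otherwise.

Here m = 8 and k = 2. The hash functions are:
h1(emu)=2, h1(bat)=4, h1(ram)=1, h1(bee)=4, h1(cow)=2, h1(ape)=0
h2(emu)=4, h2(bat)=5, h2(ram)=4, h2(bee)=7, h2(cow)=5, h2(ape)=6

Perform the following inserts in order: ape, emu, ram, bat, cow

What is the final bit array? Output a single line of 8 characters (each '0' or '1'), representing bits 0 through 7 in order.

Answer: 11101110

Derivation:
Start: bits=00000000
After insert 'ape': sets bits 0 6 -> bits=10000010
After insert 'emu': sets bits 2 4 -> bits=10101010
After insert 'ram': sets bits 1 4 -> bits=11101010
After insert 'bat': sets bits 4 5 -> bits=11101110
After insert 'cow': sets bits 2 5 -> bits=11101110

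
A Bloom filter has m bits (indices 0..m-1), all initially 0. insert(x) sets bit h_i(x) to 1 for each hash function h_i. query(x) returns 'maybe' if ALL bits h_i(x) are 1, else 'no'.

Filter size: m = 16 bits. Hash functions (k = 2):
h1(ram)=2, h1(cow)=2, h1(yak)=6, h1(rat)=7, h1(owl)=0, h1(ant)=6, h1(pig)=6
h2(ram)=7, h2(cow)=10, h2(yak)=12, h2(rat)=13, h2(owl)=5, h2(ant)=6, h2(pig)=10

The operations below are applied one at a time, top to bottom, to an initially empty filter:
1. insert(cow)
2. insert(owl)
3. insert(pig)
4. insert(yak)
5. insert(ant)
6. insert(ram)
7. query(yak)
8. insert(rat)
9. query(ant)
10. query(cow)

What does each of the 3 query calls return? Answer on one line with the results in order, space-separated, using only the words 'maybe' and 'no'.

Answer: maybe maybe maybe

Derivation:
Start: bits=0000000000000000
Op 1: insert cow -> sets bits 2 10 -> bits=0010000000100000
Op 2: insert owl -> sets bits 0 5 -> bits=1010010000100000
Op 3: insert pig -> sets bits 6 10 -> bits=1010011000100000
Op 4: insert yak -> sets bits 6 12 -> bits=1010011000101000
Op 5: insert ant -> sets bits 6 -> bits=1010011000101000
Op 6: insert ram -> sets bits 2 7 -> bits=1010011100101000
Op 7: query yak -> checks bit6=1, bit12=1 (all 1) -> maybe
Op 8: insert rat -> sets bits 7 13 -> bits=1010011100101100
Op 9: query ant -> checks bit6=1 (all 1) -> maybe
Op 10: query cow -> checks bit2=1, bit10=1 (all 1) -> maybe
Query results in order: maybe maybe maybe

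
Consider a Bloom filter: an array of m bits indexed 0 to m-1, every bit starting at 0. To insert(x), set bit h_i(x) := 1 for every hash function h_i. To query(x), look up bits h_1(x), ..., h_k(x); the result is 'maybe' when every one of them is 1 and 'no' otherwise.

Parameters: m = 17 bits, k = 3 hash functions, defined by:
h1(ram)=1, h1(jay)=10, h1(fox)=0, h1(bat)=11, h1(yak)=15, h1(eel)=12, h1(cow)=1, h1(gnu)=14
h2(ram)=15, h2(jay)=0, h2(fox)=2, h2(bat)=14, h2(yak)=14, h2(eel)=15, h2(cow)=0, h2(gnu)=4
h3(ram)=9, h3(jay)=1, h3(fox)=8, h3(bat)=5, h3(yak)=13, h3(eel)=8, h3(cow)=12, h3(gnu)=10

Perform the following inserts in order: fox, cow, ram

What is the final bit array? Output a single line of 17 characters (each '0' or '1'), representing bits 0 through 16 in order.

Answer: 11100000110010010

Derivation:
Start: bits=00000000000000000
After insert 'fox': sets bits 0 2 8 -> bits=10100000100000000
After insert 'cow': sets bits 0 1 12 -> bits=11100000100010000
After insert 'ram': sets bits 1 9 15 -> bits=11100000110010010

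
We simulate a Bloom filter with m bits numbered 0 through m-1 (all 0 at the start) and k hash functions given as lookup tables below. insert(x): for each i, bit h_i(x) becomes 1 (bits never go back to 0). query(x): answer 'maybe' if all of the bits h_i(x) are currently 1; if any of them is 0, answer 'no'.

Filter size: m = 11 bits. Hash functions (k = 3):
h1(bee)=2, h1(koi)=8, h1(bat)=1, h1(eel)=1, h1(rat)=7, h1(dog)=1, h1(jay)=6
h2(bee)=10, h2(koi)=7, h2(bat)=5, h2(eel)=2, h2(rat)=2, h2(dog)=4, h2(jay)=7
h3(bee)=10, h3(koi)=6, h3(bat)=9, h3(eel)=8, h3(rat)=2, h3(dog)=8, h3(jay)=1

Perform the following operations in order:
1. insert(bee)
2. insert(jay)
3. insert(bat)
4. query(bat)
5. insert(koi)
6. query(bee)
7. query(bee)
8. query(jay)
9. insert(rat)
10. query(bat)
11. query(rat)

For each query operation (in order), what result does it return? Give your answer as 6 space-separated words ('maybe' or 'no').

Start: bits=00000000000
Op 1: insert bee -> sets bits 2 10 -> bits=00100000001
Op 2: insert jay -> sets bits 1 6 7 -> bits=01100011001
Op 3: insert bat -> sets bits 1 5 9 -> bits=01100111011
Op 4: query bat -> checks bit1=1, bit5=1, bit9=1 (all 1) -> maybe
Op 5: insert koi -> sets bits 6 7 8 -> bits=01100111111
Op 6: query bee -> checks bit2=1, bit10=1 (all 1) -> maybe
Op 7: query bee -> checks bit2=1, bit10=1 (all 1) -> maybe
Op 8: query jay -> checks bit1=1, bit6=1, bit7=1 (all 1) -> maybe
Op 9: insert rat -> sets bits 2 7 -> bits=01100111111
Op 10: query bat -> checks bit1=1, bit5=1, bit9=1 (all 1) -> maybe
Op 11: query rat -> checks bit2=1, bit7=1 (all 1) -> maybe
Query results in order: maybe maybe maybe maybe maybe maybe

Answer: maybe maybe maybe maybe maybe maybe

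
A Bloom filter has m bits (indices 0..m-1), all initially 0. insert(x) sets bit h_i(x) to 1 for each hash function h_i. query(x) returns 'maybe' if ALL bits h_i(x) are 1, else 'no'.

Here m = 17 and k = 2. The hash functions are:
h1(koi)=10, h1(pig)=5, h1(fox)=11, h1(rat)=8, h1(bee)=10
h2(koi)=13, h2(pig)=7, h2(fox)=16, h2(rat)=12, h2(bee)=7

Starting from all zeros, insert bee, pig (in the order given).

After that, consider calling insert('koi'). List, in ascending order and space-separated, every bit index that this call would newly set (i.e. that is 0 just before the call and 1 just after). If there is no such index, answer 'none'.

Start: bits=00000000000000000
After insert 'bee': sets bits 7 10 -> bits=00000001001000000
After insert 'pig': sets bits 5 7 -> bits=00000101001000000
insert 'koi' would touch bits 10 13; currently bit10=1, bit13=0
Bits that are 0 among those (would change 0->1): 13

Answer: 13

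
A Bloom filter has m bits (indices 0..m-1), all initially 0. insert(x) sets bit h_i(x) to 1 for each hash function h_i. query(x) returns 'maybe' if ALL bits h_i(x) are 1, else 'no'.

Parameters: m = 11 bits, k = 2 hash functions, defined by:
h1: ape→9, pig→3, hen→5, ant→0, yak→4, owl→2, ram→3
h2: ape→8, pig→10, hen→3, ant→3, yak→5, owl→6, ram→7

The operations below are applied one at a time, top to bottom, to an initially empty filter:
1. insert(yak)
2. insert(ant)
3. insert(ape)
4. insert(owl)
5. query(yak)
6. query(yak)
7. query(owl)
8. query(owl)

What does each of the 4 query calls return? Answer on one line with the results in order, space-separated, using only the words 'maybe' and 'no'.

Start: bits=00000000000
Op 1: insert yak -> sets bits 4 5 -> bits=00001100000
Op 2: insert ant -> sets bits 0 3 -> bits=10011100000
Op 3: insert ape -> sets bits 8 9 -> bits=10011100110
Op 4: insert owl -> sets bits 2 6 -> bits=10111110110
Op 5: query yak -> checks bit4=1, bit5=1 (all 1) -> maybe
Op 6: query yak -> checks bit4=1, bit5=1 (all 1) -> maybe
Op 7: query owl -> checks bit2=1, bit6=1 (all 1) -> maybe
Op 8: query owl -> checks bit2=1, bit6=1 (all 1) -> maybe
Query results in order: maybe maybe maybe maybe

Answer: maybe maybe maybe maybe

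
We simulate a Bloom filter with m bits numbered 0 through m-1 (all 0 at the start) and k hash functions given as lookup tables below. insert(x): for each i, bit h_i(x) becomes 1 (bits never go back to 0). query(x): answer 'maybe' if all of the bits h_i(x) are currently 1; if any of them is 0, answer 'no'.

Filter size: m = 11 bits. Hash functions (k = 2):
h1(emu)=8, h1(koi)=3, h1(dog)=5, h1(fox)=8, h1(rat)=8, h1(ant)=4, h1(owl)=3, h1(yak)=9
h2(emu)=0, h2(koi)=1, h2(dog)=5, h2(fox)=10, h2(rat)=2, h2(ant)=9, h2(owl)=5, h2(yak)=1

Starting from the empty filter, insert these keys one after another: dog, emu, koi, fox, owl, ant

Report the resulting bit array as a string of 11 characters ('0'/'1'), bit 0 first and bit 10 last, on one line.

Start: bits=00000000000
After insert 'dog': sets bits 5 -> bits=00000100000
After insert 'emu': sets bits 0 8 -> bits=10000100100
After insert 'koi': sets bits 1 3 -> bits=11010100100
After insert 'fox': sets bits 8 10 -> bits=11010100101
After insert 'owl': sets bits 3 5 -> bits=11010100101
After insert 'ant': sets bits 4 9 -> bits=11011100111

Answer: 11011100111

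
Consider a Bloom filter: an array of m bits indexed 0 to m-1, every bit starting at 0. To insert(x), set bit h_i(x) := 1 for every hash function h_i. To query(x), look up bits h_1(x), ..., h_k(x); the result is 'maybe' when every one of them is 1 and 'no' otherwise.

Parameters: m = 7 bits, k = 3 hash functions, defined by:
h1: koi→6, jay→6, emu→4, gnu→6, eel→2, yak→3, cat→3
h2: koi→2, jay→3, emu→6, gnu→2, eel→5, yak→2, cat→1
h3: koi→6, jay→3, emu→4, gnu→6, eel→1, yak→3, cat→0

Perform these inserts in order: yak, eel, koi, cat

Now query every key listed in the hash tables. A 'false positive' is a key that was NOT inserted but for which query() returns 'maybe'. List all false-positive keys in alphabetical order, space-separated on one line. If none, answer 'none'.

Start: bits=0000000
After insert 'yak': sets bits 2 3 -> bits=0011000
After insert 'eel': sets bits 1 2 5 -> bits=0111010
After insert 'koi': sets bits 2 6 -> bits=0111011
After insert 'cat': sets bits 0 1 3 -> bits=1111011
Not inserted: emu gnu jay — query each against bits=1111011:
query emu: checks bit4=0, bit6=1 (has a 0) -> no => not a false positive
query gnu: checks bit2=1, bit6=1 (all 1) -> maybe => FALSE POSITIVE
query jay: checks bit3=1, bit6=1 (all 1) -> maybe => FALSE POSITIVE
False positives (alphabetical): gnu jay

Answer: gnu jay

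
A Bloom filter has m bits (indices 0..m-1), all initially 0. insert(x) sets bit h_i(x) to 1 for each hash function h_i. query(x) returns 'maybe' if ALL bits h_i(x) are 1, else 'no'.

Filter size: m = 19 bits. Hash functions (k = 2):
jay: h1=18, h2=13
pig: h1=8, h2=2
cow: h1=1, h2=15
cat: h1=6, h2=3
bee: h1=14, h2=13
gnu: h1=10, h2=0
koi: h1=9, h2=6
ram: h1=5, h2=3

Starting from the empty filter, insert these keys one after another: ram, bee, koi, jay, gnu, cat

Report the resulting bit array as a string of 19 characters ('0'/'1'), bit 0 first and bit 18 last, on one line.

Start: bits=0000000000000000000
After insert 'ram': sets bits 3 5 -> bits=0001010000000000000
After insert 'bee': sets bits 13 14 -> bits=0001010000000110000
After insert 'koi': sets bits 6 9 -> bits=0001011001000110000
After insert 'jay': sets bits 13 18 -> bits=0001011001000110001
After insert 'gnu': sets bits 0 10 -> bits=1001011001100110001
After insert 'cat': sets bits 3 6 -> bits=1001011001100110001

Answer: 1001011001100110001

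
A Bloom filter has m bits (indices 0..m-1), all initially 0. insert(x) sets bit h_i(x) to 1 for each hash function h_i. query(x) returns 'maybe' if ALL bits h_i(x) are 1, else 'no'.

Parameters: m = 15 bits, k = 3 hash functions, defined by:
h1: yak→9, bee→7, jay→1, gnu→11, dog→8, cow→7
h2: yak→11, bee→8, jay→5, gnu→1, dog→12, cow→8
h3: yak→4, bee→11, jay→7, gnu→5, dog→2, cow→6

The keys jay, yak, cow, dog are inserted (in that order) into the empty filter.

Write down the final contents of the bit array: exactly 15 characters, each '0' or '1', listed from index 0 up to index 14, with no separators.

Answer: 011011111101100

Derivation:
Start: bits=000000000000000
After insert 'jay': sets bits 1 5 7 -> bits=010001010000000
After insert 'yak': sets bits 4 9 11 -> bits=010011010101000
After insert 'cow': sets bits 6 7 8 -> bits=010011111101000
After insert 'dog': sets bits 2 8 12 -> bits=011011111101100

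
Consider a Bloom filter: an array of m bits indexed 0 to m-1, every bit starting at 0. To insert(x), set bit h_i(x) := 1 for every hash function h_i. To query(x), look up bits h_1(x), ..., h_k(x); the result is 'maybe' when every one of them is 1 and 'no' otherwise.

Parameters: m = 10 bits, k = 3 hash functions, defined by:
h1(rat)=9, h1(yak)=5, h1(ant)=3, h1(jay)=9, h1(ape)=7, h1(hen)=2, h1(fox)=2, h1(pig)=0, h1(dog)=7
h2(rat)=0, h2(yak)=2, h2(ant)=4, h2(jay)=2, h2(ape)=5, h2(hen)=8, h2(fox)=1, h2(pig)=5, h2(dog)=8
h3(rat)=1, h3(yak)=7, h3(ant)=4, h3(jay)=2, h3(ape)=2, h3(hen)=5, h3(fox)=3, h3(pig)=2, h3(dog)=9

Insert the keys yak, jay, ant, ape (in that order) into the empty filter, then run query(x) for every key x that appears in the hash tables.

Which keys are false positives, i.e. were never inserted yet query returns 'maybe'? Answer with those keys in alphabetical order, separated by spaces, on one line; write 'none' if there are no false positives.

Answer: none

Derivation:
Start: bits=0000000000
After insert 'yak': sets bits 2 5 7 -> bits=0010010100
After insert 'jay': sets bits 2 9 -> bits=0010010101
After insert 'ant': sets bits 3 4 -> bits=0011110101
After insert 'ape': sets bits 2 5 7 -> bits=0011110101
Not inserted: dog fox hen pig rat — query each against bits=0011110101:
query dog: checks bit7=1, bit8=0, bit9=1 (has a 0) -> no => not a false positive
query fox: checks bit1=0, bit2=1, bit3=1 (has a 0) -> no => not a false positive
query hen: checks bit2=1, bit5=1, bit8=0 (has a 0) -> no => not a false positive
query pig: checks bit0=0, bit2=1, bit5=1 (has a 0) -> no => not a false positive
query rat: checks bit0=0, bit1=0, bit9=1 (has a 0) -> no => not a false positive
False positives (alphabetical): none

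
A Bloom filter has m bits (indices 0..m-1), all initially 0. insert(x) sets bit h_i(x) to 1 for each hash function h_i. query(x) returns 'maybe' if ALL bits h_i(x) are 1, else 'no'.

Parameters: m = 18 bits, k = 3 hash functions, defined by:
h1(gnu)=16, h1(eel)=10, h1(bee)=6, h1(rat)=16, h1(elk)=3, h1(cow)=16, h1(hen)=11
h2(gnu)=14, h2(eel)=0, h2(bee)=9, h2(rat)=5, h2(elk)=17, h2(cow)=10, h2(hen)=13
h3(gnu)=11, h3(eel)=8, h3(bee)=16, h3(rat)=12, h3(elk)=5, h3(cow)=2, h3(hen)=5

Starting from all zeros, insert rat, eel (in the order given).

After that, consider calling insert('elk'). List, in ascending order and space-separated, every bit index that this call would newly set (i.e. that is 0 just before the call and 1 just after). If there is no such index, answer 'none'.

Start: bits=000000000000000000
After insert 'rat': sets bits 5 12 16 -> bits=000001000000100010
After insert 'eel': sets bits 0 8 10 -> bits=100001001010100010
insert 'elk' would touch bits 3 5 17; currently bit3=0, bit5=1, bit17=0
Bits that are 0 among those (would change 0->1): 3 17

Answer: 3 17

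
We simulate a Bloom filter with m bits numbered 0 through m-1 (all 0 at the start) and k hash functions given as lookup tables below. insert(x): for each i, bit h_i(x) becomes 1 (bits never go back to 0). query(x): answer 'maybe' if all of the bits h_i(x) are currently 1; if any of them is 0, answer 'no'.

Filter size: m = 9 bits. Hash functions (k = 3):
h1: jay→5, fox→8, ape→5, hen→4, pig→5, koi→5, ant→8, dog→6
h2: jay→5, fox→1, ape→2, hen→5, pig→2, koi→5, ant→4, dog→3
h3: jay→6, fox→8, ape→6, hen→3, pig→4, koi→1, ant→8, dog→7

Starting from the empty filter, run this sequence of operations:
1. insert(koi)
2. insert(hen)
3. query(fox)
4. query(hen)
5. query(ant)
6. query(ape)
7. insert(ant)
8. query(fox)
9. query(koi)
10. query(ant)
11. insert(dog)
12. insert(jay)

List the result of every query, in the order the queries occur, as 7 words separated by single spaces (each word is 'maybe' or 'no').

Answer: no maybe no no maybe maybe maybe

Derivation:
Start: bits=000000000
Op 1: insert koi -> sets bits 1 5 -> bits=010001000
Op 2: insert hen -> sets bits 3 4 5 -> bits=010111000
Op 3: query fox -> checks bit1=1, bit8=0 (has a 0) -> no
Op 4: query hen -> checks bit3=1, bit4=1, bit5=1 (all 1) -> maybe
Op 5: query ant -> checks bit4=1, bit8=0 (has a 0) -> no
Op 6: query ape -> checks bit2=0, bit5=1, bit6=0 (has a 0) -> no
Op 7: insert ant -> sets bits 4 8 -> bits=010111001
Op 8: query fox -> checks bit1=1, bit8=1 (all 1) -> maybe
Op 9: query koi -> checks bit1=1, bit5=1 (all 1) -> maybe
Op 10: query ant -> checks bit4=1, bit8=1 (all 1) -> maybe
Op 11: insert dog -> sets bits 3 6 7 -> bits=010111111
Op 12: insert jay -> sets bits 5 6 -> bits=010111111
Query results in order: no maybe no no maybe maybe maybe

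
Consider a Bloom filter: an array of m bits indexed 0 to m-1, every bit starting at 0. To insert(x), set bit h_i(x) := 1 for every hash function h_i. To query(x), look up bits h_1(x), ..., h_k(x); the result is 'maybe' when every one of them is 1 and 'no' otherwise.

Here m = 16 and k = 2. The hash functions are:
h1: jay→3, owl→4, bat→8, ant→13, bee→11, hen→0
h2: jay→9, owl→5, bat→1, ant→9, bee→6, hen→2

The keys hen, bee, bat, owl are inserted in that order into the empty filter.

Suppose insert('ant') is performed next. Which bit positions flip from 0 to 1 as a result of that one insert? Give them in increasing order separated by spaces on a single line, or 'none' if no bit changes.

Answer: 9 13

Derivation:
Start: bits=0000000000000000
After insert 'hen': sets bits 0 2 -> bits=1010000000000000
After insert 'bee': sets bits 6 11 -> bits=1010001000010000
After insert 'bat': sets bits 1 8 -> bits=1110001010010000
After insert 'owl': sets bits 4 5 -> bits=1110111010010000
insert 'ant' would touch bits 9 13; currently bit9=0, bit13=0
Bits that are 0 among those (would change 0->1): 9 13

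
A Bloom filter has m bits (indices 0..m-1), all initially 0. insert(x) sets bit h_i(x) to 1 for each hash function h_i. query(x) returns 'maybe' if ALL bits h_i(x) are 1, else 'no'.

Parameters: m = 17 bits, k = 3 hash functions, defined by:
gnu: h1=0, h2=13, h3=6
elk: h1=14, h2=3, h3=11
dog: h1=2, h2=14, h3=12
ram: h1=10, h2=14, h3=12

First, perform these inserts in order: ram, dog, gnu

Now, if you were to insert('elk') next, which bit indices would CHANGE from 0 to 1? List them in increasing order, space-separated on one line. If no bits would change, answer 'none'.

Start: bits=00000000000000000
After insert 'ram': sets bits 10 12 14 -> bits=00000000001010100
After insert 'dog': sets bits 2 12 14 -> bits=00100000001010100
After insert 'gnu': sets bits 0 6 13 -> bits=10100010001011100
insert 'elk' would touch bits 3 11 14; currently bit3=0, bit11=0, bit14=1
Bits that are 0 among those (would change 0->1): 3 11

Answer: 3 11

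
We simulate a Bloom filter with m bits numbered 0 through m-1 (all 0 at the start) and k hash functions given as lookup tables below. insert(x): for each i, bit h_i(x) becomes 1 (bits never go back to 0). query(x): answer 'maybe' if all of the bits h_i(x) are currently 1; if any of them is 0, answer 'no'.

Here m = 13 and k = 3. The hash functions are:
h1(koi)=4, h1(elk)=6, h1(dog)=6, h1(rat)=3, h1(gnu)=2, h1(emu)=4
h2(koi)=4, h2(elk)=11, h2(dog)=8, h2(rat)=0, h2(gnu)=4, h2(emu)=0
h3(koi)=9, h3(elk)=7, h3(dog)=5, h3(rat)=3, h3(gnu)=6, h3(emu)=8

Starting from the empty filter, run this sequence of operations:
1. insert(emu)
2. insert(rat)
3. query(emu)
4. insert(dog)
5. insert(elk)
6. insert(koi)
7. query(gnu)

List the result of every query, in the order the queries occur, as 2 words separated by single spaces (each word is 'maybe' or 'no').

Answer: maybe no

Derivation:
Start: bits=0000000000000
Op 1: insert emu -> sets bits 0 4 8 -> bits=1000100010000
Op 2: insert rat -> sets bits 0 3 -> bits=1001100010000
Op 3: query emu -> checks bit0=1, bit4=1, bit8=1 (all 1) -> maybe
Op 4: insert dog -> sets bits 5 6 8 -> bits=1001111010000
Op 5: insert elk -> sets bits 6 7 11 -> bits=1001111110010
Op 6: insert koi -> sets bits 4 9 -> bits=1001111111010
Op 7: query gnu -> checks bit2=0, bit4=1, bit6=1 (has a 0) -> no
Query results in order: maybe no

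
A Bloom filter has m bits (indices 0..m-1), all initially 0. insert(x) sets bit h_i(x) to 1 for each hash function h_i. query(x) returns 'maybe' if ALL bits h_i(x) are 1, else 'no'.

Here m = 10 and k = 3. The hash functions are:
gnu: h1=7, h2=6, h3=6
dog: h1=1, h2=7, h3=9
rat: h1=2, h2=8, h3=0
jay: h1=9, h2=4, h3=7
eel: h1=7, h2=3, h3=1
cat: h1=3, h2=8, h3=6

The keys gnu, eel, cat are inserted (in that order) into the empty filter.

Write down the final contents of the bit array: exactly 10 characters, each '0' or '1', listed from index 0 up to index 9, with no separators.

Start: bits=0000000000
After insert 'gnu': sets bits 6 7 -> bits=0000001100
After insert 'eel': sets bits 1 3 7 -> bits=0101001100
After insert 'cat': sets bits 3 6 8 -> bits=0101001110

Answer: 0101001110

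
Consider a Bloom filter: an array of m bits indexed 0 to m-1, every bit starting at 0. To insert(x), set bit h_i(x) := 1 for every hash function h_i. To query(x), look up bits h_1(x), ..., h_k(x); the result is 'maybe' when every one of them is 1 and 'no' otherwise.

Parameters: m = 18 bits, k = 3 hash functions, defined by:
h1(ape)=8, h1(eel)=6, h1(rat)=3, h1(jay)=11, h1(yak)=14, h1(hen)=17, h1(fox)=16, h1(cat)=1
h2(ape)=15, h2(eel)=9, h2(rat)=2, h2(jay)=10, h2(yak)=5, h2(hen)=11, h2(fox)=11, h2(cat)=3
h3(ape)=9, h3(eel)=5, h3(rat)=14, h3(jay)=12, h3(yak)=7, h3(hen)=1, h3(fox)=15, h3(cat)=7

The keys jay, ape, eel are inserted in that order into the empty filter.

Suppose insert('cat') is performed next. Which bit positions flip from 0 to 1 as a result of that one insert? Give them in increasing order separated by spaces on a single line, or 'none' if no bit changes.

Answer: 1 3 7

Derivation:
Start: bits=000000000000000000
After insert 'jay': sets bits 10 11 12 -> bits=000000000011100000
After insert 'ape': sets bits 8 9 15 -> bits=000000001111100100
After insert 'eel': sets bits 5 6 9 -> bits=000001101111100100
insert 'cat' would touch bits 1 3 7; currently bit1=0, bit3=0, bit7=0
Bits that are 0 among those (would change 0->1): 1 3 7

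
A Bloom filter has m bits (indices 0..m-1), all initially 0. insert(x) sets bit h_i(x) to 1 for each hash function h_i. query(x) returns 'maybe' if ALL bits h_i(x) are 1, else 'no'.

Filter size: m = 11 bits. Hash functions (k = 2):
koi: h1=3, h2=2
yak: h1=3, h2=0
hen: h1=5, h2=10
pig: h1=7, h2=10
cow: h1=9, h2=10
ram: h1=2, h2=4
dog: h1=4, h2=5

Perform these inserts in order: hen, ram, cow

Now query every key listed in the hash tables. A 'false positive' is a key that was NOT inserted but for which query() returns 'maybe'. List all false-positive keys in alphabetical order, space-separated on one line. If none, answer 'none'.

Start: bits=00000000000
After insert 'hen': sets bits 5 10 -> bits=00000100001
After insert 'ram': sets bits 2 4 -> bits=00101100001
After insert 'cow': sets bits 9 10 -> bits=00101100011
Not inserted: dog koi pig yak — query each against bits=00101100011:
query dog: checks bit4=1, bit5=1 (all 1) -> maybe => FALSE POSITIVE
query koi: checks bit2=1, bit3=0 (has a 0) -> no => not a false positive
query pig: checks bit7=0, bit10=1 (has a 0) -> no => not a false positive
query yak: checks bit0=0, bit3=0 (has a 0) -> no => not a false positive
False positives (alphabetical): dog

Answer: dog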